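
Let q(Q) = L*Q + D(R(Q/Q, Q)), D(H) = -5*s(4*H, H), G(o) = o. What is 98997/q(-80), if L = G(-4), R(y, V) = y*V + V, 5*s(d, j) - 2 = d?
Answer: 98997/958 ≈ 103.34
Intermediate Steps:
s(d, j) = ⅖ + d/5
R(y, V) = V + V*y (R(y, V) = V*y + V = V + V*y)
L = -4
D(H) = -2 - 4*H (D(H) = -5*(⅖ + (4*H)/5) = -5*(⅖ + 4*H/5) = -2 - 4*H)
q(Q) = -2 - 12*Q (q(Q) = -4*Q + (-2 - 4*Q*(1 + Q/Q)) = -4*Q + (-2 - 4*Q*(1 + 1)) = -4*Q + (-2 - 4*Q*2) = -4*Q + (-2 - 8*Q) = -2 - 12*Q)
98997/q(-80) = 98997/(-2 - 12*(-80)) = 98997/(-2 + 960) = 98997/958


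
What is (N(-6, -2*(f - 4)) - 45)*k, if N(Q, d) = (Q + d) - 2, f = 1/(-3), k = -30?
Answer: 1330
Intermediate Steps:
f = -1/3 ≈ -0.33333
N(Q, d) = -2 + Q + d
(N(-6, -2*(f - 4)) - 45)*k = ((-2 - 6 - 2*(-1/3 - 4)) - 45)*(-30) = ((-2 - 6 - 2*(-13/3)) - 45)*(-30) = ((-2 - 6 + 26/3) - 45)*(-30) = (2/3 - 45)*(-30) = -133/3*(-30) = 1330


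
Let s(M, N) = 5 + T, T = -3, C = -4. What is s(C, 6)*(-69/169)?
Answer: -138/169 ≈ -0.81657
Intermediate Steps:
s(M, N) = 2 (s(M, N) = 5 - 3 = 2)
s(C, 6)*(-69/169) = 2*(-69/169) = -138/169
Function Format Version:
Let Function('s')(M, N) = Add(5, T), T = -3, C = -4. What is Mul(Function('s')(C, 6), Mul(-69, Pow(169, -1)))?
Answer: Rational(-138, 169) ≈ -0.81657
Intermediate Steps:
Function('s')(M, N) = 2 (Function('s')(M, N) = Add(5, -3) = 2)
Mul(Function('s')(C, 6), Mul(-69, Pow(169, -1))) = Mul(2, Mul(-69, Pow(169, -1))) = Mul(2, Mul(-69, Rational(1, 169))) = Mul(2, Rational(-69, 169)) = Rational(-138, 169)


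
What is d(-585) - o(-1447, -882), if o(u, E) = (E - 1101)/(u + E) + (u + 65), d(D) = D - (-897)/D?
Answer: 27759883/34935 ≈ 794.62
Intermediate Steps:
d(D) = D + 897/D
o(u, E) = 65 + u + (-1101 + E)/(E + u) (o(u, E) = (-1101 + E)/(E + u) + (65 + u) = 65 + u + (-1101 + E)/(E + u))
d(-585) - o(-1447, -882) = (-585 + 897/(-585)) - (-1101 + (-1447)**2 + 65*(-1447) + 66*(-882) - 882*(-1447))/(-882 - 1447) = (-585 + 897*(-1/585)) - (-1101 + 2093809 - 94055 - 58212 + 1276254)/(-2329) = (-585 - 23/15) - (-1)*3216695/2329 = -8798/15 - 1*(-3216695/2329) = -8798/15 + 3216695/2329 = 27759883/34935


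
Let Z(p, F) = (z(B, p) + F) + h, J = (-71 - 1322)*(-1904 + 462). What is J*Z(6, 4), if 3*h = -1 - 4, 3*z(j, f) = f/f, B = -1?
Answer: 16069648/3 ≈ 5.3566e+6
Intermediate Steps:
z(j, f) = ⅓ (z(j, f) = (f/f)/3 = (⅓)*1 = ⅓)
h = -5/3 (h = (-1 - 4)/3 = (⅓)*(-5) = -5/3 ≈ -1.6667)
J = 2008706 (J = -1393*(-1442) = 2008706)
Z(p, F) = -4/3 + F (Z(p, F) = (⅓ + F) - 5/3 = -4/3 + F)
J*Z(6, 4) = 2008706*(-4/3 + 4) = 2008706*(8/3) = 16069648/3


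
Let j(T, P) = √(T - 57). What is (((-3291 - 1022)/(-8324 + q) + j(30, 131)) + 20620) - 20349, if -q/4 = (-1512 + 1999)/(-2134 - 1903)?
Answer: 9123564421/33602040 + 3*I*√3 ≈ 271.52 + 5.1962*I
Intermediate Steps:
q = 1948/4037 (q = -4*(-1512 + 1999)/(-2134 - 1903) = -1948/(-4037) = -1948*(-1)/4037 = -4*(-487/4037) = 1948/4037 ≈ 0.48254)
j(T, P) = √(-57 + T)
(((-3291 - 1022)/(-8324 + q) + j(30, 131)) + 20620) - 20349 = (((-3291 - 1022)/(-8324 + 1948/4037) + √(-57 + 30)) + 20620) - 20349 = ((-4313/(-33602040/4037) + √(-27)) + 20620) - 20349 = ((-4313*(-4037/33602040) + 3*I*√3) + 20620) - 20349 = ((17411581/33602040 + 3*I*√3) + 20620) - 20349 = (692891476381/33602040 + 3*I*√3) - 20349 = 9123564421/33602040 + 3*I*√3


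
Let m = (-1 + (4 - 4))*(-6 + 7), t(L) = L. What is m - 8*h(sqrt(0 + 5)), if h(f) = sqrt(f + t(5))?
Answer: -1 - 8*sqrt(5 + sqrt(5)) ≈ -22.520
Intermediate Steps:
m = -1 (m = (-1 + 0)*1 = -1*1 = -1)
h(f) = sqrt(5 + f) (h(f) = sqrt(f + 5) = sqrt(5 + f))
m - 8*h(sqrt(0 + 5)) = -1 - 8*sqrt(5 + sqrt(0 + 5)) = -1 - 8*sqrt(5 + sqrt(5))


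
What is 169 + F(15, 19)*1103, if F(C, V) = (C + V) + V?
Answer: 58628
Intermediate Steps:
F(C, V) = C + 2*V
169 + F(15, 19)*1103 = 169 + (15 + 2*19)*1103 = 169 + (15 + 38)*1103 = 169 + 53*1103 = 169 + 58459 = 58628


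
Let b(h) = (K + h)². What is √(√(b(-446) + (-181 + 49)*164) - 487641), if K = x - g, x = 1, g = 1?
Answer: √(-487641 + 2*√44317) ≈ 698.01*I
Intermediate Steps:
K = 0 (K = 1 - 1*1 = 1 - 1 = 0)
b(h) = h² (b(h) = (0 + h)² = h²)
√(√(b(-446) + (-181 + 49)*164) - 487641) = √(√((-446)² + (-181 + 49)*164) - 487641) = √(√(198916 - 132*164) - 487641) = √(√(198916 - 21648) - 487641) = √(√177268 - 487641) = √(2*√44317 - 487641) = √(-487641 + 2*√44317)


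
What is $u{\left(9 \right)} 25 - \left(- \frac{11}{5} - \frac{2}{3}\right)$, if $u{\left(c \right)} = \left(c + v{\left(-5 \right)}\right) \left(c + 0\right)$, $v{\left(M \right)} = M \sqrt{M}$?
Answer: $\frac{30418}{15} - 1125 i \sqrt{5} \approx 2027.9 - 2515.6 i$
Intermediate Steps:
$v{\left(M \right)} = M^{\frac{3}{2}}$
$u{\left(c \right)} = c \left(c - 5 i \sqrt{5}\right)$ ($u{\left(c \right)} = \left(c + \left(-5\right)^{\frac{3}{2}}\right) \left(c + 0\right) = \left(c - 5 i \sqrt{5}\right) c = c \left(c - 5 i \sqrt{5}\right)$)
$u{\left(9 \right)} 25 - \left(- \frac{11}{5} - \frac{2}{3}\right) = 9 \left(9 - 5 i \sqrt{5}\right) 25 - \left(- \frac{11}{5} - \frac{2}{3}\right) = \left(81 - 45 i \sqrt{5}\right) 25 - \left(- \frac{2}{3} + \frac{33}{-15}\right) = \left(2025 - 1125 i \sqrt{5}\right) + \left(\frac{2}{3} - - \frac{11}{5}\right) = \left(2025 - 1125 i \sqrt{5}\right) + \left(\frac{2}{3} + \frac{11}{5}\right) = \left(2025 - 1125 i \sqrt{5}\right) + \frac{43}{15} = \frac{30418}{15} - 1125 i \sqrt{5}$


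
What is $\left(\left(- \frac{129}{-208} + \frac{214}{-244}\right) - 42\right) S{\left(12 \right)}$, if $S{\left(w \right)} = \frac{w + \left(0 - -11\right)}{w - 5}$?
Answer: $- \frac{12331565}{88816} \approx -138.84$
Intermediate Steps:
$S{\left(w \right)} = \frac{11 + w}{-5 + w}$ ($S{\left(w \right)} = \frac{w + \left(0 + 11\right)}{-5 + w} = \frac{w + 11}{-5 + w} = \frac{11 + w}{-5 + w}$)
$\left(\left(- \frac{129}{-208} + \frac{214}{-244}\right) - 42\right) S{\left(12 \right)} = \left(\left(- \frac{129}{-208} + \frac{214}{-244}\right) - 42\right) \frac{11 + 12}{-5 + 12} = \left(\left(\left(-129\right) \left(- \frac{1}{208}\right) + 214 \left(- \frac{1}{244}\right)\right) - 42\right) \frac{1}{7} \cdot 23 = \left(\left(\frac{129}{208} - \frac{107}{122}\right) - 42\right) \frac{1}{7} \cdot 23 = \left(- \frac{3259}{12688} - 42\right) \frac{23}{7} = \left(- \frac{536155}{12688}\right) \frac{23}{7} = - \frac{12331565}{88816}$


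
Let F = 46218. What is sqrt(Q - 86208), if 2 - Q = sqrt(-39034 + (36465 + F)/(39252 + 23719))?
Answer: sqrt(-341836689775246 - 62971*I*sqrt(154778141960401))/62971 ≈ 0.33645 - 293.61*I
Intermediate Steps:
Q = 2 - I*sqrt(154778141960401)/62971 (Q = 2 - sqrt(-39034 + (36465 + 46218)/(39252 + 23719)) = 2 - sqrt(-39034 + 82683/62971) = 2 - sqrt(-2457927331/62971) = 2 - I*sqrt(154778141960401)/62971 ≈ 2.0 - 197.57*I)
sqrt(Q - 86208) = sqrt((2 - I*sqrt(154778141960401)/62971) - 86208) = sqrt(-86206 - I*sqrt(154778141960401)/62971)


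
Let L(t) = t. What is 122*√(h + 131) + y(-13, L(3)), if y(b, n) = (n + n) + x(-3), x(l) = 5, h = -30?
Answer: 11 + 122*√101 ≈ 1237.1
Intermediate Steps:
y(b, n) = 5 + 2*n (y(b, n) = (n + n) + 5 = 2*n + 5 = 5 + 2*n)
122*√(h + 131) + y(-13, L(3)) = 122*√(-30 + 131) + (5 + 2*3) = 122*√101 + (5 + 6) = 122*√101 + 11 = 11 + 122*√101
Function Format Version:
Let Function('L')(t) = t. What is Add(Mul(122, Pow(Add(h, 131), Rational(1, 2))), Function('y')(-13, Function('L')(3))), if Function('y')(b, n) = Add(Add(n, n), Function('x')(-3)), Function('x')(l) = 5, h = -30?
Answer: Add(11, Mul(122, Pow(101, Rational(1, 2)))) ≈ 1237.1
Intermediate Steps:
Function('y')(b, n) = Add(5, Mul(2, n)) (Function('y')(b, n) = Add(Add(n, n), 5) = Add(Mul(2, n), 5) = Add(5, Mul(2, n)))
Add(Mul(122, Pow(Add(h, 131), Rational(1, 2))), Function('y')(-13, Function('L')(3))) = Add(Mul(122, Pow(Add(-30, 131), Rational(1, 2))), Add(5, Mul(2, 3))) = Add(Mul(122, Pow(101, Rational(1, 2))), Add(5, 6)) = Add(Mul(122, Pow(101, Rational(1, 2))), 11) = Add(11, Mul(122, Pow(101, Rational(1, 2))))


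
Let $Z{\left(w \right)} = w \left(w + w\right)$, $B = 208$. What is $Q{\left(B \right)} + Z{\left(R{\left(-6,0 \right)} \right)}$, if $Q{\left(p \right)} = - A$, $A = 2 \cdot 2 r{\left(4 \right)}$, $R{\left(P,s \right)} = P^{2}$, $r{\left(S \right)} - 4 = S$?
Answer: $2560$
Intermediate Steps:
$r{\left(S \right)} = 4 + S$
$Z{\left(w \right)} = 2 w^{2}$ ($Z{\left(w \right)} = w 2 w = 2 w^{2}$)
$A = 32$ ($A = 2 \cdot 2 \left(4 + 4\right) = 4 \cdot 8 = 32$)
$Q{\left(p \right)} = -32$ ($Q{\left(p \right)} = \left(-1\right) 32 = -32$)
$Q{\left(B \right)} + Z{\left(R{\left(-6,0 \right)} \right)} = -32 + 2 \left(\left(-6\right)^{2}\right)^{2} = -32 + 2 \cdot 36^{2} = -32 + 2 \cdot 1296 = -32 + 2592 = 2560$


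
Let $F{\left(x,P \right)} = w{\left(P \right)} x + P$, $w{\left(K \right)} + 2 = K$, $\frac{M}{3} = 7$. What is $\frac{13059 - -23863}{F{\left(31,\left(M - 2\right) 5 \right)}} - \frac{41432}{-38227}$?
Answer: $\frac{767400895}{56920003} \approx 13.482$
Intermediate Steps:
$M = 21$ ($M = 3 \cdot 7 = 21$)
$w{\left(K \right)} = -2 + K$
$F{\left(x,P \right)} = P + x \left(-2 + P\right)$ ($F{\left(x,P \right)} = \left(-2 + P\right) x + P = x \left(-2 + P\right) + P = P + x \left(-2 + P\right)$)
$\frac{13059 - -23863}{F{\left(31,\left(M - 2\right) 5 \right)}} - \frac{41432}{-38227} = \frac{13059 - -23863}{\left(21 - 2\right) 5 + 31 \left(-2 + \left(21 - 2\right) 5\right)} - \frac{41432}{-38227} = \frac{13059 + 23863}{19 \cdot 5 + 31 \left(-2 + 19 \cdot 5\right)} - - \frac{41432}{38227} = \frac{36922}{95 + 31 \left(-2 + 95\right)} + \frac{41432}{38227} = \frac{36922}{95 + 31 \cdot 93} + \frac{41432}{38227} = \frac{36922}{95 + 2883} + \frac{41432}{38227} = \frac{36922}{2978} + \frac{41432}{38227} = 36922 \cdot \frac{1}{2978} + \frac{41432}{38227} = \frac{18461}{1489} + \frac{41432}{38227} = \frac{767400895}{56920003}$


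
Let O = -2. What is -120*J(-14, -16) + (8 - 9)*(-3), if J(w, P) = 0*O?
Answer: 3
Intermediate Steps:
J(w, P) = 0 (J(w, P) = 0*(-2) = 0)
-120*J(-14, -16) + (8 - 9)*(-3) = -120*0 + (8 - 9)*(-3) = 0 - 1*(-3) = 0 + 3 = 3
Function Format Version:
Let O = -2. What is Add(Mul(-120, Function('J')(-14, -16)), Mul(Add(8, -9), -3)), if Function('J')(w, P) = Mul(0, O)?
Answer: 3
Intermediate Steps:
Function('J')(w, P) = 0 (Function('J')(w, P) = Mul(0, -2) = 0)
Add(Mul(-120, Function('J')(-14, -16)), Mul(Add(8, -9), -3)) = Add(Mul(-120, 0), Mul(Add(8, -9), -3)) = Add(0, Mul(-1, -3)) = Add(0, 3) = 3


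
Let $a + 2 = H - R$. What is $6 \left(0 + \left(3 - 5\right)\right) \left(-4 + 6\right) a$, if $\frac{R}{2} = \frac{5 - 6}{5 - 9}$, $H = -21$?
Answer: $564$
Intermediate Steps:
$R = \frac{1}{2}$ ($R = 2 \frac{5 - 6}{5 - 9} = 2 \left(- \frac{1}{-4}\right) = 2 \left(\left(-1\right) \left(- \frac{1}{4}\right)\right) = 2 \cdot \frac{1}{4} = \frac{1}{2} \approx 0.5$)
$a = - \frac{47}{2}$ ($a = -2 - \frac{43}{2} = - \frac{47}{2} \approx -23.5$)
$6 \left(0 + \left(3 - 5\right)\right) \left(-4 + 6\right) a = 6 \left(0 + \left(3 - 5\right)\right) \left(-4 + 6\right) \left(- \frac{47}{2}\right) = 6 \left(0 - 2\right) 2 \left(- \frac{47}{2}\right) = 6 \left(\left(-2\right) 2\right) \left(- \frac{47}{2}\right) = 6 \left(-4\right) \left(- \frac{47}{2}\right) = \left(-24\right) \left(- \frac{47}{2}\right) = 564$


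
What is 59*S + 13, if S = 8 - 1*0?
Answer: 485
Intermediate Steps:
S = 8 (S = 8 + 0 = 8)
59*S + 13 = 59*8 + 13 = 472 + 13 = 485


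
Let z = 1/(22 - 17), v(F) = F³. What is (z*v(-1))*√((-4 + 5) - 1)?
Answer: 0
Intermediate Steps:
z = ⅕ (z = 1/5 = ⅕ ≈ 0.20000)
(z*v(-1))*√((-4 + 5) - 1) = ((⅕)*(-1)³)*√((-4 + 5) - 1) = ((⅕)*(-1))*√(1 - 1) = -√0/5 = -⅕*0 = 0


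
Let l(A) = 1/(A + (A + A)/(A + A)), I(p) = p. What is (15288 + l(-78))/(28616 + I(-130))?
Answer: 1177175/2193422 ≈ 0.53668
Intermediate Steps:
l(A) = 1/(1 + A) (l(A) = 1/(A + (2*A)/((2*A))) = 1/(A + (2*A)*(1/(2*A))) = 1/(A + 1) = 1/(1 + A))
(15288 + l(-78))/(28616 + I(-130)) = (15288 + 1/(1 - 78))/(28616 - 130) = (15288 + 1/(-77))/28486 = (15288 - 1/77)*(1/28486) = (1177175/77)*(1/28486) = 1177175/2193422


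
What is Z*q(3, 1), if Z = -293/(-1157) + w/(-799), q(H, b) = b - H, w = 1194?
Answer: 2294702/924443 ≈ 2.4823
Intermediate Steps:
Z = -1147351/924443 (Z = -293/(-1157) + 1194/(-799) = -293*(-1/1157) + 1194*(-1/799) = 293/1157 - 1194/799 = -1147351/924443 ≈ -1.2411)
Z*q(3, 1) = -1147351*(1 - 1*3)/924443 = -1147351*(1 - 3)/924443 = -1147351/924443*(-2) = 2294702/924443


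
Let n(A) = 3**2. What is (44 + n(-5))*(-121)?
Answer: -6413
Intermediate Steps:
n(A) = 9
(44 + n(-5))*(-121) = (44 + 9)*(-121) = 53*(-121) = -6413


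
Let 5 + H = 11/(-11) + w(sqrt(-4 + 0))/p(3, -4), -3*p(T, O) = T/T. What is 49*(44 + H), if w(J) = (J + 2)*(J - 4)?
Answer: 3626 + 588*I ≈ 3626.0 + 588.0*I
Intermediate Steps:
p(T, O) = -1/3 (p(T, O) = -T/(3*T) = -1/3*1 = -1/3)
w(J) = (-4 + J)*(2 + J) (w(J) = (2 + J)*(-4 + J) = (-4 + J)*(2 + J))
H = 30 + 12*I (H = -5 + (11/(-11) + (-8 + (sqrt(-4 + 0))**2 - 2*sqrt(-4 + 0))/(-1/3)) = -5 + (11*(-1/11) + (-8 + (sqrt(-4))**2 - 4*I)*(-3)) = -5 + (-1 + (-8 + (2*I)**2 - 4*I)*(-3)) = -5 + (-1 + (-8 - 4 - 4*I)*(-3)) = -5 + (-1 + (-12 - 4*I)*(-3)) = -5 + (-1 + (36 + 12*I)) = -5 + (35 + 12*I) = 30 + 12*I ≈ 30.0 + 12.0*I)
49*(44 + H) = 49*(44 + (30 + 12*I)) = 49*(74 + 12*I) = 3626 + 588*I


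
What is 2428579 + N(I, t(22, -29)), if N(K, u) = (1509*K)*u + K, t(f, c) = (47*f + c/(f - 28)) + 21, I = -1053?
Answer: -3363246529/2 ≈ -1.6816e+9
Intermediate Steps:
t(f, c) = 21 + 47*f + c/(-28 + f) (t(f, c) = (47*f + c/(-28 + f)) + 21 = 21 + 47*f + c/(-28 + f))
N(K, u) = K + 1509*K*u (N(K, u) = 1509*K*u + K = K + 1509*K*u)
2428579 + N(I, t(22, -29)) = 2428579 - 1053*(1 + 1509*((-588 - 29 - 1295*22 + 47*22²)/(-28 + 22))) = 2428579 - 1053*(1 + 1509*((-588 - 29 - 28490 + 47*484)/(-6))) = 2428579 - 1053*(1 + 1509*(-(-588 - 29 - 28490 + 22748)/6)) = 2428579 - 1053*(1 + 1509*(-⅙*(-6359))) = 2428579 - 1053*(1 + 1509*(6359/6)) = 2428579 - 1053*(1 + 3198577/2) = 2428579 - 1053*3198579/2 = 2428579 - 3368103687/2 = -3363246529/2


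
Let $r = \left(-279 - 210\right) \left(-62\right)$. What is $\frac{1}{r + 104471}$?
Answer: $\frac{1}{134789} \approx 7.419 \cdot 10^{-6}$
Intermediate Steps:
$r = 30318$ ($r = \left(-489\right) \left(-62\right) = 30318$)
$\frac{1}{r + 104471} = \frac{1}{30318 + 104471} = \frac{1}{134789}$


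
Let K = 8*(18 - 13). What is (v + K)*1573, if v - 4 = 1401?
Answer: 2272985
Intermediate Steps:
v = 1405 (v = 4 + 1401 = 1405)
K = 40 (K = 8*5 = 40)
(v + K)*1573 = (1405 + 40)*1573 = 1445*1573 = 2272985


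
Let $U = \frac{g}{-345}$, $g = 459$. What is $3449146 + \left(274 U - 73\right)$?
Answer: $\frac{396601473}{115} \approx 3.4487 \cdot 10^{6}$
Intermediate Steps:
$U = - \frac{153}{115}$ ($U = \frac{459}{-345} = 459 \left(- \frac{1}{345}\right) = - \frac{153}{115} \approx -1.3304$)
$3449146 + \left(274 U - 73\right) = 3449146 + \left(274 \left(- \frac{153}{115}\right) - 73\right) = 3449146 - \frac{50317}{115} = \frac{396601473}{115}$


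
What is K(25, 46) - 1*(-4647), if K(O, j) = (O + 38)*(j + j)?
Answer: 10443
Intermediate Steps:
K(O, j) = 2*j*(38 + O) (K(O, j) = (38 + O)*(2*j) = 2*j*(38 + O))
K(25, 46) - 1*(-4647) = 2*46*(38 + 25) - 1*(-4647) = 2*46*63 + 4647 = 5796 + 4647 = 10443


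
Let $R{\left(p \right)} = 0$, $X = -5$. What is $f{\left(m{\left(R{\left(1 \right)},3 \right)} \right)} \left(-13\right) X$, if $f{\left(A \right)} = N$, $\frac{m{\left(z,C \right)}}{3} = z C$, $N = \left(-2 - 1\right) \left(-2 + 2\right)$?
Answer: $0$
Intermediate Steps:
$N = 0$ ($N = \left(-3\right) 0 = 0$)
$m{\left(z,C \right)} = 3 C z$ ($m{\left(z,C \right)} = 3 z C = 3 C z$)
$f{\left(A \right)} = 0$
$f{\left(m{\left(R{\left(1 \right)},3 \right)} \right)} \left(-13\right) X = 0 \left(-13\right) \left(-5\right) = 0 \left(-5\right) = 0$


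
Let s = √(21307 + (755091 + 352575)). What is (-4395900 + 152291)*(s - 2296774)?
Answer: 9746610817366 - 4243609*√1128973 ≈ 9.7421e+12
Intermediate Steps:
s = √1128973 (s = √(21307 + 1107666) = √1128973 ≈ 1062.5)
(-4395900 + 152291)*(s - 2296774) = (-4395900 + 152291)*(√1128973 - 2296774) = -4243609*(-2296774 + √1128973) = 9746610817366 - 4243609*√1128973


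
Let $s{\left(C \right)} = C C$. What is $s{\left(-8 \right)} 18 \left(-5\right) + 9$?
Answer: $-5751$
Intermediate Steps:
$s{\left(C \right)} = C^{2}$
$s{\left(-8 \right)} 18 \left(-5\right) + 9 = \left(-8\right)^{2} \cdot 18 \left(-5\right) + 9 = 64 \left(-90\right) + 9 = -5760 + 9 = -5751$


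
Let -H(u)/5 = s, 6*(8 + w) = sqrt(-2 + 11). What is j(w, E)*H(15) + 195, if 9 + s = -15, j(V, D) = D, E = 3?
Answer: 555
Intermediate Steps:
w = -15/2 (w = -8 + sqrt(-2 + 11)/6 = -8 + sqrt(9)/6 = -8 + (1/6)*3 = -8 + 1/2 = -15/2 ≈ -7.5000)
s = -24 (s = -9 - 15 = -24)
H(u) = 120 (H(u) = -5*(-24) = 120)
j(w, E)*H(15) + 195 = 3*120 + 195 = 360 + 195 = 555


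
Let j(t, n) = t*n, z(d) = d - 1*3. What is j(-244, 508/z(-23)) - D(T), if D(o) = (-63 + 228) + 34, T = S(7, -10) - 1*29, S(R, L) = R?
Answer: 59389/13 ≈ 4568.4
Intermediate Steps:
z(d) = -3 + d (z(d) = d - 3 = -3 + d)
j(t, n) = n*t
T = -22 (T = 7 - 1*29 = 7 - 29 = -22)
D(o) = 199 (D(o) = 165 + 34 = 199)
j(-244, 508/z(-23)) - D(T) = (508/(-3 - 23))*(-244) - 1*199 = (508/(-26))*(-244) - 199 = (508*(-1/26))*(-244) - 199 = -254/13*(-244) - 199 = 61976/13 - 199 = 59389/13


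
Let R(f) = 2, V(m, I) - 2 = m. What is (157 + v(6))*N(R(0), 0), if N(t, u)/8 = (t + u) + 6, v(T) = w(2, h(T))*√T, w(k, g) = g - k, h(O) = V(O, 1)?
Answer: 10048 + 384*√6 ≈ 10989.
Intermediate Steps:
V(m, I) = 2 + m
h(O) = 2 + O
v(T) = T^(3/2) (v(T) = ((2 + T) - 1*2)*√T = ((2 + T) - 2)*√T = T*√T = T^(3/2))
N(t, u) = 48 + 8*t + 8*u (N(t, u) = 8*((t + u) + 6) = 8*(6 + t + u) = 48 + 8*t + 8*u)
(157 + v(6))*N(R(0), 0) = (157 + 6^(3/2))*(48 + 8*2 + 8*0) = (157 + 6*√6)*(48 + 16 + 0) = (157 + 6*√6)*64 = 10048 + 384*√6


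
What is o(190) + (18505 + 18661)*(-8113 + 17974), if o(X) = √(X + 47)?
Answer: 366493926 + √237 ≈ 3.6649e+8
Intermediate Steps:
o(X) = √(47 + X)
o(190) + (18505 + 18661)*(-8113 + 17974) = √(47 + 190) + (18505 + 18661)*(-8113 + 17974) = √237 + 37166*9861 = √237 + 366493926 = 366493926 + √237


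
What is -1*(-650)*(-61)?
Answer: -39650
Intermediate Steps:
-1*(-650)*(-61) = 650*(-61) = -39650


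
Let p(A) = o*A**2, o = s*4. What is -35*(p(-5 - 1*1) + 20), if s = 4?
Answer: -20860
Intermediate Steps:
o = 16 (o = 4*4 = 16)
p(A) = 16*A**2
-35*(p(-5 - 1*1) + 20) = -35*(16*(-5 - 1*1)**2 + 20) = -35*(16*(-5 - 1)**2 + 20) = -35*(16*(-6)**2 + 20) = -35*(16*36 + 20) = -35*(576 + 20) = -35*596 = -20860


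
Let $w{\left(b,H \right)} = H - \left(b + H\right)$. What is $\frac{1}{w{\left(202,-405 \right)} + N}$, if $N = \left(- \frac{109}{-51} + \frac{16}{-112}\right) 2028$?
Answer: $\frac{119}{457274} \approx 0.00026024$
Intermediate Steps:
$w{\left(b,H \right)} = - b$ ($w{\left(b,H \right)} = H - \left(H + b\right) = - b$)
$N = \frac{481312}{119}$ ($N = \left(\left(-109\right) \left(- \frac{1}{51}\right) + 16 \left(- \frac{1}{112}\right)\right) 2028 = \left(\frac{109}{51} - \frac{1}{7}\right) 2028 = \frac{712}{357} \cdot 2028 = \frac{481312}{119} \approx 4044.6$)
$\frac{1}{w{\left(202,-405 \right)} + N} = \frac{1}{\left(-1\right) 202 + \frac{481312}{119}} = \frac{1}{-202 + \frac{481312}{119}} = \frac{1}{\frac{457274}{119}} = \frac{119}{457274}$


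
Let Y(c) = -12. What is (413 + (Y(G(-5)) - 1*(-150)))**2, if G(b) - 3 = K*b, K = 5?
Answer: 303601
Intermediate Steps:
G(b) = 3 + 5*b
(413 + (Y(G(-5)) - 1*(-150)))**2 = (413 + (-12 - 1*(-150)))**2 = (413 + (-12 + 150))**2 = (413 + 138)**2 = 551**2 = 303601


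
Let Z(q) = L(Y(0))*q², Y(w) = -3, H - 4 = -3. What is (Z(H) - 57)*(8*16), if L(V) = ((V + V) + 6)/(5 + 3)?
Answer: -7296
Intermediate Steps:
H = 1 (H = 4 - 3 = 1)
L(V) = ¾ + V/4 (L(V) = (2*V + 6)/8 = (6 + 2*V)*(⅛) = ¾ + V/4)
Z(q) = 0 (Z(q) = (¾ + (¼)*(-3))*q² = (¾ - ¾)*q² = 0*q² = 0)
(Z(H) - 57)*(8*16) = (0 - 57)*(8*16) = -57*128 = -7296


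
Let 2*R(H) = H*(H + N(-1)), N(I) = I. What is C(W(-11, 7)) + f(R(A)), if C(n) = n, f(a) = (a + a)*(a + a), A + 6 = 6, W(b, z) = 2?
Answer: 2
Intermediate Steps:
A = 0 (A = -6 + 6 = 0)
R(H) = H*(-1 + H)/2 (R(H) = (H*(H - 1))/2 = (H*(-1 + H))/2 = H*(-1 + H)/2)
f(a) = 4*a² (f(a) = (2*a)*(2*a) = 4*a²)
C(W(-11, 7)) + f(R(A)) = 2 + 4*((½)*0*(-1 + 0))² = 2 + 4*((½)*0*(-1))² = 2 + 4*0² = 2 + 4*0 = 2 + 0 = 2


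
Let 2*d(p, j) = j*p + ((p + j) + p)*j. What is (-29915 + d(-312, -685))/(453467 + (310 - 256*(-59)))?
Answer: 1050555/937762 ≈ 1.1203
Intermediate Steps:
d(p, j) = j*p/2 + j*(j + 2*p)/2 (d(p, j) = (j*p + ((p + j) + p)*j)/2 = (j*p + ((j + p) + p)*j)/2 = (j*p + (j + 2*p)*j)/2 = (j*p + j*(j + 2*p))/2 = j*p/2 + j*(j + 2*p)/2)
(-29915 + d(-312, -685))/(453467 + (310 - 256*(-59))) = (-29915 + (½)*(-685)*(-685 + 3*(-312)))/(453467 + (310 - 256*(-59))) = (-29915 + (½)*(-685)*(-685 - 936))/(453467 + (310 + 15104)) = (-29915 + (½)*(-685)*(-1621))/(453467 + 15414) = (-29915 + 1110385/2)/468881 = (1050555/2)*(1/468881) = 1050555/937762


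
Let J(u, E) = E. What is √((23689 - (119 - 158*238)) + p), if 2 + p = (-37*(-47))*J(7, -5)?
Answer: √52477 ≈ 229.08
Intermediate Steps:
p = -8697 (p = -2 - 37*(-47)*(-5) = -2 + 1739*(-5) = -2 - 8695 = -8697)
√((23689 - (119 - 158*238)) + p) = √((23689 - (119 - 158*238)) - 8697) = √((23689 - (119 - 37604)) - 8697) = √((23689 - 1*(-37485)) - 8697) = √((23689 + 37485) - 8697) = √(61174 - 8697) = √52477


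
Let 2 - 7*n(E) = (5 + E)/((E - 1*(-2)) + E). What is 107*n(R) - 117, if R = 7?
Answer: -2741/28 ≈ -97.893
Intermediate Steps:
n(E) = 2/7 - (5 + E)/(7*(2 + 2*E)) (n(E) = 2/7 - (5 + E)/(7*((E - 1*(-2)) + E)) = 2/7 - (5 + E)/(7*((E + 2) + E)) = 2/7 - (5 + E)/(7*((2 + E) + E)) = 2/7 - (5 + E)/(7*(2 + 2*E)))
107*n(R) - 117 = 107*((-1 + 3*7)/(14*(1 + 7))) - 117 = 107*((1/14)*(-1 + 21)/8) - 117 = 107*((1/14)*(1/8)*20) - 117 = 107*(5/28) - 117 = 535/28 - 117 = -2741/28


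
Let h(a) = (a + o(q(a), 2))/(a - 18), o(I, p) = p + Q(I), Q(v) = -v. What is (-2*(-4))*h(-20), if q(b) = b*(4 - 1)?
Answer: -168/19 ≈ -8.8421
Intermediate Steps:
q(b) = 3*b (q(b) = b*3 = 3*b)
o(I, p) = p - I
h(a) = (2 - 2*a)/(-18 + a) (h(a) = (a + (2 - 3*a))/(a - 18) = (a + (2 - 3*a))/(-18 + a) = (2 - 2*a)/(-18 + a))
(-2*(-4))*h(-20) = (-2*(-4))*(2*(1 - 1*(-20))/(-18 - 20)) = 8*(2*(1 + 20)/(-38)) = 8*(2*(-1/38)*21) = 8*(-21/19) = -168/19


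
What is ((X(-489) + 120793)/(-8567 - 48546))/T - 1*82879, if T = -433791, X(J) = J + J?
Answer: -2053335958917842/24775105383 ≈ -82879.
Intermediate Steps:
X(J) = 2*J
((X(-489) + 120793)/(-8567 - 48546))/T - 1*82879 = ((2*(-489) + 120793)/(-8567 - 48546))/(-433791) - 1*82879 = ((-978 + 120793)/(-57113))*(-1/433791) - 82879 = (119815*(-1/57113))*(-1/433791) - 82879 = -119815/57113*(-1/433791) - 82879 = 119815/24775105383 - 82879 = -2053335958917842/24775105383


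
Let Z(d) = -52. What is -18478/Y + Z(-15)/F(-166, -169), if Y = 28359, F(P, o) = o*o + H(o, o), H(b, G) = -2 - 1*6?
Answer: -529077002/809734527 ≈ -0.65340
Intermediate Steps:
H(b, G) = -8 (H(b, G) = -2 - 6 = -8)
F(P, o) = -8 + o² (F(P, o) = o*o - 8 = o² - 8 = -8 + o²)
-18478/Y + Z(-15)/F(-166, -169) = -18478/28359 - 52/(-8 + (-169)²) = -18478*1/28359 - 52/(-8 + 28561) = -18478/28359 - 52/28553 = -529077002/809734527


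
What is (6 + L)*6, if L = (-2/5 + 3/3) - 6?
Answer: 18/5 ≈ 3.6000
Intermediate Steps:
L = -27/5 (L = (-2*1/5 + 3*(1/3)) - 6 = (-2/5 + 1) - 6 = 3/5 - 6 = -27/5 ≈ -5.4000)
(6 + L)*6 = (6 - 27/5)*6 = (3/5)*6 = 18/5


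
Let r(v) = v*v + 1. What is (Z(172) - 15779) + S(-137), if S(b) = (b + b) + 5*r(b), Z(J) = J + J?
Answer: 78141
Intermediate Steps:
Z(J) = 2*J
r(v) = 1 + v² (r(v) = v² + 1 = 1 + v²)
S(b) = 5 + 2*b + 5*b² (S(b) = (b + b) + 5*(1 + b²) = 2*b + (5 + 5*b²) = 5 + 2*b + 5*b²)
(Z(172) - 15779) + S(-137) = (2*172 - 15779) + (5 + 2*(-137) + 5*(-137)²) = (344 - 15779) + (5 - 274 + 5*18769) = -15435 + (5 - 274 + 93845) = -15435 + 93576 = 78141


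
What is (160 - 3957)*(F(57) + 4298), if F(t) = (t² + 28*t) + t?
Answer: -34932400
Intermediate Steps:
F(t) = t² + 29*t
(160 - 3957)*(F(57) + 4298) = (160 - 3957)*(57*(29 + 57) + 4298) = -3797*(57*86 + 4298) = -3797*(4902 + 4298) = -3797*9200 = -34932400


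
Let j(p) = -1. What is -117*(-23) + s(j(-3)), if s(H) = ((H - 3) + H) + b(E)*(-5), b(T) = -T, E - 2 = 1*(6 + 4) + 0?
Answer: 2746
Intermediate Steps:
E = 12 (E = 2 + (1*(6 + 4) + 0) = 2 + (1*10 + 0) = 2 + (10 + 0) = 2 + 10 = 12)
s(H) = 57 + 2*H (s(H) = ((H - 3) + H) - 1*12*(-5) = ((-3 + H) + H) - 12*(-5) = (-3 + 2*H) + 60 = 57 + 2*H)
-117*(-23) + s(j(-3)) = -117*(-23) + (57 + 2*(-1)) = 2691 + (57 - 2) = 2691 + 55 = 2746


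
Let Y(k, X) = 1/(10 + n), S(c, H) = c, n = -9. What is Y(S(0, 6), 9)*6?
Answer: 6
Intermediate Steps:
Y(k, X) = 1 (Y(k, X) = 1/(10 - 9) = 1/1 = 1)
Y(S(0, 6), 9)*6 = 1*6 = 6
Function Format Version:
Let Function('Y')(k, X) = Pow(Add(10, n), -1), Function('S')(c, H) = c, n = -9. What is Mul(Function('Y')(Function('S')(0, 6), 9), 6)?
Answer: 6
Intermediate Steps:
Function('Y')(k, X) = 1 (Function('Y')(k, X) = Pow(Add(10, -9), -1) = Pow(1, -1) = 1)
Mul(Function('Y')(Function('S')(0, 6), 9), 6) = Mul(1, 6) = 6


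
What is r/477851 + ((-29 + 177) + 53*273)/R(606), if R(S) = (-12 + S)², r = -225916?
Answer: -6611504519/15327548676 ≈ -0.43135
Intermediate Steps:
r/477851 + ((-29 + 177) + 53*273)/R(606) = -225916/477851 + ((-29 + 177) + 53*273)/((-12 + 606)²) = -225916*1/477851 + (148 + 14469)/(594²) = -225916/477851 + 14617/352836 = -6611504519/15327548676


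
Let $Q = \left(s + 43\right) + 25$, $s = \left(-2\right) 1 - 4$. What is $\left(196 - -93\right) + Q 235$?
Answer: $14859$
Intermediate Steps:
$s = -6$ ($s = -2 - 4 = -6$)
$Q = 62$ ($Q = \left(-6 + 43\right) + 25 = 37 + 25 = 62$)
$\left(196 - -93\right) + Q 235 = \left(196 - -93\right) + 62 \cdot 235 = \left(196 + 93\right) + 14570 = 289 + 14570 = 14859$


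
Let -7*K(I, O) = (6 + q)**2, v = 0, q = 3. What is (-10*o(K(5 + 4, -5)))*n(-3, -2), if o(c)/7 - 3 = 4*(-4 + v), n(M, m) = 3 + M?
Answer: 0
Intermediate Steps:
K(I, O) = -81/7 (K(I, O) = -(6 + 3)**2/7 = -1/7*9**2 = -1/7*81 = -81/7)
o(c) = -91 (o(c) = 21 + 7*(4*(-4 + 0)) = 21 + 7*(4*(-4)) = 21 + 7*(-16) = 21 - 112 = -91)
(-10*o(K(5 + 4, -5)))*n(-3, -2) = (-10*(-91))*(3 - 3) = 910*0 = 0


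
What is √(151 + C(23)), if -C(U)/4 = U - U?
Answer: √151 ≈ 12.288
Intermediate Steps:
C(U) = 0 (C(U) = -4*(U - U) = -4*0 = 0)
√(151 + C(23)) = √(151 + 0) = √151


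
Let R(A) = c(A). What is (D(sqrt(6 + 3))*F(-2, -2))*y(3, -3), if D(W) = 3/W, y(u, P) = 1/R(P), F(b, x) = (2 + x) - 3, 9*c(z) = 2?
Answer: -27/2 ≈ -13.500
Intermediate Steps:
c(z) = 2/9 (c(z) = (1/9)*2 = 2/9)
F(b, x) = -1 + x
R(A) = 2/9
y(u, P) = 9/2 (y(u, P) = 1/(2/9) = 9/2)
(D(sqrt(6 + 3))*F(-2, -2))*y(3, -3) = ((3/(sqrt(6 + 3)))*(-1 - 2))*(9/2) = ((3/(sqrt(9)))*(-3))*(9/2) = ((3/3)*(-3))*(9/2) = ((3*(1/3))*(-3))*(9/2) = (1*(-3))*(9/2) = -3*9/2 = -27/2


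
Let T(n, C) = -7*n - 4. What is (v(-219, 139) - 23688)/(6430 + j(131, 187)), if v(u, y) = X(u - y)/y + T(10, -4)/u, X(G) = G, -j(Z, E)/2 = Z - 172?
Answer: -180288631/49557948 ≈ -3.6379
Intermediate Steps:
j(Z, E) = 344 - 2*Z (j(Z, E) = -2*(Z - 172) = -2*(-172 + Z) = 344 - 2*Z)
T(n, C) = -4 - 7*n
v(u, y) = -74/u + (u - y)/y (v(u, y) = (u - y)/y + (-4 - 7*10)/u = (u - y)/y + (-4 - 70)/u = (u - y)/y - 74/u = -74/u + (u - y)/y)
(v(-219, 139) - 23688)/(6430 + j(131, 187)) = ((-1 - 74/(-219) - 219/139) - 23688)/(6430 + (344 - 2*131)) = ((-1 - 74*(-1/219) - 219*1/139) - 23688)/(6430 + (344 - 262)) = ((-1 + 74/219 - 219/139) - 23688)/(6430 + 82) = (-68116/30441 - 23688)/6512 = -721154524/30441*1/6512 = -180288631/49557948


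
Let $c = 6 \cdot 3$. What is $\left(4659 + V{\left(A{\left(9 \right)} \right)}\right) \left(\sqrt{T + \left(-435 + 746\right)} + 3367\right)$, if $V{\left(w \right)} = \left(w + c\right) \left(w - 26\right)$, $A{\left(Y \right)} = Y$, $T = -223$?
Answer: $14141400 + 8400 \sqrt{22} \approx 1.4181 \cdot 10^{7}$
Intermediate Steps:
$c = 18$
$V{\left(w \right)} = \left(-26 + w\right) \left(18 + w\right)$ ($V{\left(w \right)} = \left(w + 18\right) \left(w - 26\right) = \left(18 + w\right) \left(-26 + w\right) = \left(-26 + w\right) \left(18 + w\right)$)
$\left(4659 + V{\left(A{\left(9 \right)} \right)}\right) \left(\sqrt{T + \left(-435 + 746\right)} + 3367\right) = \left(4659 - \left(540 - 81\right)\right) \left(\sqrt{-223 + \left(-435 + 746\right)} + 3367\right) = \left(4659 - 459\right) \left(\sqrt{-223 + 311} + 3367\right) = \left(4659 - 459\right) \left(\sqrt{88} + 3367\right) = 4200 \left(2 \sqrt{22} + 3367\right) = 4200 \left(3367 + 2 \sqrt{22}\right) = 14141400 + 8400 \sqrt{22}$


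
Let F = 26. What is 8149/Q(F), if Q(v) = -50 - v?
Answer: -8149/76 ≈ -107.22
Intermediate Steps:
8149/Q(F) = 8149/(-50 - 1*26) = 8149/(-50 - 26) = 8149/(-76) = 8149*(-1/76) = -8149/76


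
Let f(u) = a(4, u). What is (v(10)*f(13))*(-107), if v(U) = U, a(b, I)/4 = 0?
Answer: 0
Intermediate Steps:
a(b, I) = 0 (a(b, I) = 4*0 = 0)
f(u) = 0
(v(10)*f(13))*(-107) = (10*0)*(-107) = 0*(-107) = 0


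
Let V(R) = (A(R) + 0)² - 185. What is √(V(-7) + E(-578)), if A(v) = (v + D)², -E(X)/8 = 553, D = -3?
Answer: 3*√599 ≈ 73.423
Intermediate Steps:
E(X) = -4424 (E(X) = -8*553 = -4424)
A(v) = (-3 + v)² (A(v) = (v - 3)² = (-3 + v)²)
V(R) = -185 + (-3 + R)⁴ (V(R) = ((-3 + R)² + 0)² - 185 = ((-3 + R)²)² - 185 = (-3 + R)⁴ - 185 = -185 + (-3 + R)⁴)
√(V(-7) + E(-578)) = √((-185 + (-3 - 7)⁴) - 4424) = √((-185 + (-10)⁴) - 4424) = √((-185 + 10000) - 4424) = √(9815 - 4424) = √5391 = 3*√599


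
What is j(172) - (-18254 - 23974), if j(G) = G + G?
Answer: 42572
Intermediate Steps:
j(G) = 2*G
j(172) - (-18254 - 23974) = 2*172 - (-18254 - 23974) = 344 - 1*(-42228) = 344 + 42228 = 42572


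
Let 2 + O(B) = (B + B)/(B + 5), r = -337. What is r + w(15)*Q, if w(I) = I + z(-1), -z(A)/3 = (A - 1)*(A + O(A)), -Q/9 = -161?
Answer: -9031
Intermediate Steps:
O(B) = -2 + 2*B/(5 + B) (O(B) = -2 + (B + B)/(B + 5) = -2 + (2*B)/(5 + B) = -2 + 2*B/(5 + B))
Q = 1449 (Q = -9*(-161) = 1449)
z(A) = -3*(-1 + A)*(A - 10/(5 + A)) (z(A) = -3*(A - 1)*(A - 10/(5 + A)) = -3*(-1 + A)*(A - 10/(5 + A)))
w(I) = -21 + I (w(I) = I + 3*(-10 + 10*(-1) - (1 - 1*(-1))*(5 - 1))/(5 - 1) = I + 3*(-10 - 10 - 1*(1 + 1)*4)/4 = I + 3*(¼)*(-10 - 10 - 1*2*4) = I + 3*(¼)*(-10 - 10 - 8) = I + 3*(¼)*(-28) = I - 21 = -21 + I)
r + w(15)*Q = -337 + (-21 + 15)*1449 = -337 - 6*1449 = -337 - 8694 = -9031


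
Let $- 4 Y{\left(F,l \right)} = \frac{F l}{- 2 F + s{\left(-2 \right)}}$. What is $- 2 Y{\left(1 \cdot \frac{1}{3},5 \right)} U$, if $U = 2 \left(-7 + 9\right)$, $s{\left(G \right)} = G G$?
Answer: $1$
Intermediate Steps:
$s{\left(G \right)} = G^{2}$
$Y{\left(F,l \right)} = - \frac{F l}{4 \left(4 - 2 F\right)}$ ($Y{\left(F,l \right)} = - \frac{F l \frac{1}{- 2 F + \left(-2\right)^{2}}}{4} = - \frac{F l \frac{1}{- 2 F + 4}}{4} = - \frac{F l \frac{1}{4 - 2 F}}{4} = - \frac{F l}{4 \left(4 - 2 F\right)}$)
$U = 4$ ($U = 2 \cdot 2 = 4$)
$- 2 Y{\left(1 \cdot \frac{1}{3},5 \right)} U = - 2 \cdot \frac{1}{8} \cdot 1 \cdot \frac{1}{3} \cdot 5 \frac{1}{-2 + 1 \cdot \frac{1}{3}} \cdot 4 = - 2 \cdot \frac{1}{8} \cdot \frac{1}{3} \cdot 5 \frac{1}{-2 + \frac{1}{3}} \cdot 4 = - 2 \cdot \frac{1}{8} \cdot \frac{1}{3} \cdot 5 \frac{1}{- \frac{5}{3}} \cdot 4 = - 2 \cdot \frac{1}{8} \cdot \frac{1}{3} \cdot 5 \left(- \frac{3}{5}\right) 4 = \left(-2\right) \left(- \frac{1}{8}\right) 4 = \frac{1}{4} \cdot 4 = 1$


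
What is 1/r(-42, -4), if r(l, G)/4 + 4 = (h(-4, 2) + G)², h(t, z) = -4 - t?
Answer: 1/48 ≈ 0.020833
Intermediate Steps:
r(l, G) = -16 + 4*G² (r(l, G) = -16 + 4*((-4 - 1*(-4)) + G)² = -16 + 4*((-4 + 4) + G)² = -16 + 4*(0 + G)² = -16 + 4*G²)
1/r(-42, -4) = 1/(-16 + 4*(-4)²) = 1/(-16 + 4*16) = 1/(-16 + 64) = 1/48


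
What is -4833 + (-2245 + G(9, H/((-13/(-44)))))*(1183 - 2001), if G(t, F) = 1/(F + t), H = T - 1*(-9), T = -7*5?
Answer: 144695401/79 ≈ 1.8316e+6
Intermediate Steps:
T = -35
H = -26 (H = -35 - 1*(-9) = -35 + 9 = -26)
-4833 + (-2245 + G(9, H/((-13/(-44)))))*(1183 - 2001) = -4833 + (-2245 + 1/(-26/((-13/(-44))) + 9))*(1183 - 2001) = -4833 + (-2245 + 1/(-26/((-13*(-1/44))) + 9))*(-818) = -4833 + (-2245 + 1/(-26/13/44 + 9))*(-818) = -4833 + (-2245 + 1/(-26*44/13 + 9))*(-818) = -4833 + (-2245 + 1/(-88 + 9))*(-818) = -4833 + (-2245 + 1/(-79))*(-818) = -4833 + (-2245 - 1/79)*(-818) = -4833 - 177356/79*(-818) = -4833 + 145077208/79 = 144695401/79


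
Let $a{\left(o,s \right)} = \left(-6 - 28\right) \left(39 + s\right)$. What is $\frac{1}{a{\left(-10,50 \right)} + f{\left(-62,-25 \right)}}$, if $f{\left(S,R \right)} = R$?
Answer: $- \frac{1}{3051} \approx -0.00032776$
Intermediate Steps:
$a{\left(o,s \right)} = -1326 - 34 s$ ($a{\left(o,s \right)} = - 34 \left(39 + s\right) = -1326 - 34 s$)
$\frac{1}{a{\left(-10,50 \right)} + f{\left(-62,-25 \right)}} = \frac{1}{\left(-1326 - 1700\right) - 25} = \frac{1}{-3026 - 25} = \frac{1}{-3051} = - \frac{1}{3051}$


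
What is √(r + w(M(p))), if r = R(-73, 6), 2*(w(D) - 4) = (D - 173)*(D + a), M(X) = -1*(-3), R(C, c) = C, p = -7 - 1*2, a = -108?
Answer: 6*√246 ≈ 94.106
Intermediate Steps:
p = -9 (p = -7 - 2 = -9)
M(X) = 3
w(D) = 4 + (-173 + D)*(-108 + D)/2 (w(D) = 4 + ((D - 173)*(D - 108))/2 = 4 + ((-173 + D)*(-108 + D))/2 = 4 + (-173 + D)*(-108 + D)/2)
r = -73
√(r + w(M(p))) = √(-73 + (9346 + (½)*3² - 281/2*3)) = √(-73 + (9346 + (½)*9 - 843/2)) = √(-73 + (9346 + 9/2 - 843/2)) = √(-73 + 8929) = √8856 = 6*√246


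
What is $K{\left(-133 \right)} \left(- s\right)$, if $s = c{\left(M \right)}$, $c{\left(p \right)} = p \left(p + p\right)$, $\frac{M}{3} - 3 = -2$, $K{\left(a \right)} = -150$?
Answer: $2700$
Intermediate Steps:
$M = 3$ ($M = 9 + 3 \left(-2\right) = 9 - 6 = 3$)
$c{\left(p \right)} = 2 p^{2}$ ($c{\left(p \right)} = p 2 p = 2 p^{2}$)
$s = 18$ ($s = 2 \cdot 3^{2} = 2 \cdot 9 = 18$)
$K{\left(-133 \right)} \left(- s\right) = - 150 \left(\left(-1\right) 18\right) = \left(-150\right) \left(-18\right) = 2700$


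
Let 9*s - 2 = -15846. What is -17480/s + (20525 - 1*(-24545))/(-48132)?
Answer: 857254645/95325426 ≈ 8.9929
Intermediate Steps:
s = -15844/9 (s = 2/9 + (⅑)*(-15846) = 2/9 - 5282/3 = -15844/9 ≈ -1760.4)
-17480/s + (20525 - 1*(-24545))/(-48132) = -17480/(-15844/9) + (20525 - 1*(-24545))/(-48132) = -17480*(-9/15844) + (20525 + 24545)*(-1/48132) = 39330/3961 + 45070*(-1/48132) = 39330/3961 - 22535/24066 = 857254645/95325426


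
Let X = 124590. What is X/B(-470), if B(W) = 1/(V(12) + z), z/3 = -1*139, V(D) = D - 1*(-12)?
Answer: -48963870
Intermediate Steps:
V(D) = 12 + D (V(D) = D + 12 = 12 + D)
z = -417 (z = 3*(-1*139) = 3*(-139) = -417)
B(W) = -1/393 (B(W) = 1/((12 + 12) - 417) = 1/(24 - 417) = 1/(-393) = -1/393)
X/B(-470) = 124590/(-1/393) = 124590*(-393) = -48963870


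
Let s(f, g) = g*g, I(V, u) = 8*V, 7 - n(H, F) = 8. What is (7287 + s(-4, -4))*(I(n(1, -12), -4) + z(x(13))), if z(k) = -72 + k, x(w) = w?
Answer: -489301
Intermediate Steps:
n(H, F) = -1 (n(H, F) = 7 - 1*8 = 7 - 8 = -1)
s(f, g) = g²
(7287 + s(-4, -4))*(I(n(1, -12), -4) + z(x(13))) = (7287 + (-4)²)*(8*(-1) + (-72 + 13)) = (7287 + 16)*(-8 - 59) = 7303*(-67) = -489301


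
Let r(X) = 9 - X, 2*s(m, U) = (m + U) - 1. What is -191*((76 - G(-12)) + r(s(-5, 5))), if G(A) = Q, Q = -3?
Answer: -33807/2 ≈ -16904.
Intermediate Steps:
G(A) = -3
s(m, U) = -½ + U/2 + m/2 (s(m, U) = ((m + U) - 1)/2 = ((U + m) - 1)/2 = (-1 + U + m)/2 = -½ + U/2 + m/2)
-191*((76 - G(-12)) + r(s(-5, 5))) = -191*((76 - 1*(-3)) + (9 - (-½ + (½)*5 + (½)*(-5)))) = -191*((76 + 3) + (9 - (-½ + 5/2 - 5/2))) = -191*(79 + (9 - 1*(-½))) = -191*(79 + (9 + ½)) = -191*(79 + 19/2) = -191*177/2 = -33807/2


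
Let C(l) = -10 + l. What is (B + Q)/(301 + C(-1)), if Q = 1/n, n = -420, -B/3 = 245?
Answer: -308701/121800 ≈ -2.5345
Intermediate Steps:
B = -735 (B = -3*245 = -735)
Q = -1/420 (Q = 1/(-420) = -1/420 ≈ -0.0023810)
(B + Q)/(301 + C(-1)) = (-735 - 1/420)/(301 + (-10 - 1)) = -308701/420/(301 - 11) = -308701/420/290 = (1/290)*(-308701/420) = -308701/121800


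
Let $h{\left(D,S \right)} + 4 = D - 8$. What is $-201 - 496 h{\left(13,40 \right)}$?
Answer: $-697$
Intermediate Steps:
$h{\left(D,S \right)} = -12 + D$ ($h{\left(D,S \right)} = -4 + \left(D - 8\right) = -4 + \left(-8 + D\right) = -12 + D$)
$-201 - 496 h{\left(13,40 \right)} = -201 - 496 \left(-12 + 13\right) = -201 - 496 = -697$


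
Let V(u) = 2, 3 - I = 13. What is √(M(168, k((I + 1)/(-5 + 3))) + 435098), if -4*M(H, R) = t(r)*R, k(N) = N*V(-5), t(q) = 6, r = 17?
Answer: √1740338/2 ≈ 659.61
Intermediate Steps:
I = -10 (I = 3 - 1*13 = 3 - 13 = -10)
k(N) = 2*N (k(N) = N*2 = 2*N)
M(H, R) = -3*R/2
√(M(168, k((I + 1)/(-5 + 3))) + 435098) = √(-3*(-10 + 1)/(-5 + 3) + 435098) = √(-3*(-9/(-2)) + 435098) = √(-3*(-9*(-½)) + 435098) = √(-3*9/2 + 435098) = √(-3/2*9 + 435098) = √(-27/2 + 435098) = √(870169/2) = √1740338/2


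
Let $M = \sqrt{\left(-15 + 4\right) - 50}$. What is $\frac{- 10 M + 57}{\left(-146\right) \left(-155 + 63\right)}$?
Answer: $\frac{57}{13432} - \frac{5 i \sqrt{61}}{6716} \approx 0.0042436 - 0.0058147 i$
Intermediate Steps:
$M = i \sqrt{61}$ ($M = \sqrt{-11 - 50} = \sqrt{-61} = i \sqrt{61} \approx 7.8102 i$)
$\frac{- 10 M + 57}{\left(-146\right) \left(-155 + 63\right)} = \frac{- 10 i \sqrt{61} + 57}{\left(-146\right) \left(-155 + 63\right)} = \frac{- 10 i \sqrt{61} + 57}{\left(-146\right) \left(-92\right)} = \frac{57 - 10 i \sqrt{61}}{13432} = \left(57 - 10 i \sqrt{61}\right) \frac{1}{13432} = \frac{57}{13432} - \frac{5 i \sqrt{61}}{6716}$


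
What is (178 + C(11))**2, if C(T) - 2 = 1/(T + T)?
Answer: 15689521/484 ≈ 32416.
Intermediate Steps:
C(T) = 2 + 1/(2*T) (C(T) = 2 + 1/(T + T) = 2 + 1/(2*T))
(178 + C(11))**2 = (178 + (2 + (1/2)/11))**2 = (178 + (2 + (1/2)*(1/11)))**2 = (178 + (2 + 1/22))**2 = (178 + 45/22)**2 = (3961/22)**2 = 15689521/484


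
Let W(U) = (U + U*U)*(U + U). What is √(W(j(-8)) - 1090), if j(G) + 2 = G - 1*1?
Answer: 3*I*√390 ≈ 59.245*I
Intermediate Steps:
j(G) = -3 + G (j(G) = -2 + (G - 1*1) = -2 + (G - 1) = -2 + (-1 + G) = -3 + G)
W(U) = 2*U*(U + U²) (W(U) = (U + U²)*(2*U) = 2*U*(U + U²))
√(W(j(-8)) - 1090) = √(2*(-3 - 8)²*(1 + (-3 - 8)) - 1090) = √(2*(-11)²*(1 - 11) - 1090) = √(2*121*(-10) - 1090) = √(-2420 - 1090) = √(-3510) = 3*I*√390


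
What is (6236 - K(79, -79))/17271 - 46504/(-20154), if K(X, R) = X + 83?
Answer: 154264330/58013289 ≈ 2.6591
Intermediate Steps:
K(X, R) = 83 + X
(6236 - K(79, -79))/17271 - 46504/(-20154) = (6236 - (83 + 79))/17271 - 46504/(-20154) = (6236 - 1*162)*(1/17271) - 46504*(-1/20154) = (6236 - 162)*(1/17271) + 23252/10077 = 6074*(1/17271) + 23252/10077 = 6074/17271 + 23252/10077 = 154264330/58013289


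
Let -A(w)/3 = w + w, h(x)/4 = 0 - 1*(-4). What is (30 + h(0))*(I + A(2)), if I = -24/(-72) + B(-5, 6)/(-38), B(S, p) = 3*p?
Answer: -31832/57 ≈ -558.46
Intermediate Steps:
h(x) = 16 (h(x) = 4*(0 - 1*(-4)) = 4*(0 + 4) = 4*4 = 16)
A(w) = -6*w (A(w) = -3*(w + w) = -6*w)
I = -8/57 (I = -24/(-72) + (3*6)/(-38) = -24*(-1/72) + 18*(-1/38) = 1/3 - 9/19 = -8/57 ≈ -0.14035)
(30 + h(0))*(I + A(2)) = (30 + 16)*(-8/57 - 6*2) = 46*(-8/57 - 12) = 46*(-692/57) = -31832/57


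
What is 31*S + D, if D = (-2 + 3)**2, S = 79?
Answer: 2450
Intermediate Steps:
D = 1 (D = 1**2 = 1)
31*S + D = 31*79 + 1 = 2449 + 1 = 2450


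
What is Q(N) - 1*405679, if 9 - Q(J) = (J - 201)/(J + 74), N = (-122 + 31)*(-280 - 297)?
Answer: -21330586576/52581 ≈ -4.0567e+5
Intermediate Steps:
N = 52507 (N = -91*(-577) = 52507)
Q(J) = 9 - (-201 + J)/(74 + J) (Q(J) = 9 - (J - 201)/(J + 74) = 9 - (-201 + J)/(74 + J))
Q(N) - 1*405679 = (867 + 8*52507)/(74 + 52507) - 1*405679 = (867 + 420056)/52581 - 405679 = (1/52581)*420923 - 405679 = 420923/52581 - 405679 = -21330586576/52581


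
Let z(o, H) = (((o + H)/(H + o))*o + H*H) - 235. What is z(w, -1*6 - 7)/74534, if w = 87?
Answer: 21/74534 ≈ 0.00028175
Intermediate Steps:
z(o, H) = -235 + o + H**2 (z(o, H) = (((H + o)/(H + o))*o + H**2) - 235 = (1*o + H**2) - 235 = (o + H**2) - 235 = -235 + o + H**2)
z(w, -1*6 - 7)/74534 = (-235 + 87 + (-1*6 - 7)**2)/74534 = (-235 + 87 + (-6 - 7)**2)*(1/74534) = (-235 + 87 + (-13)**2)*(1/74534) = (-235 + 87 + 169)*(1/74534) = 21*(1/74534) = 21/74534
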